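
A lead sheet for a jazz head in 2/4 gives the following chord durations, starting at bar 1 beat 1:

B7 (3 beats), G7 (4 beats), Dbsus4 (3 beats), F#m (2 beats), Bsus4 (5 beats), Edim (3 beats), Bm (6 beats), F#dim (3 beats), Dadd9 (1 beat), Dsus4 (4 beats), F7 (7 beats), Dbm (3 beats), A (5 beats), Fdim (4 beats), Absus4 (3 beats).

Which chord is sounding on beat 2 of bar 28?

Absus4

Beat 2 of bar 28 is beat (28−1)×2 + 2 = 56 overall.
Running totals: B7 ends at 3, G7 ends at 7, Dbsus4 ends at 10, F#m ends at 12, Bsus4 ends at 17, Edim ends at 20, Bm ends at 26, F#dim ends at 29, Dadd9 ends at 30, Dsus4 ends at 34, F7 ends at 41, Dbm ends at 44, A ends at 49, Fdim ends at 53, Absus4 ends at 56.
Beat 56 falls within Absus4.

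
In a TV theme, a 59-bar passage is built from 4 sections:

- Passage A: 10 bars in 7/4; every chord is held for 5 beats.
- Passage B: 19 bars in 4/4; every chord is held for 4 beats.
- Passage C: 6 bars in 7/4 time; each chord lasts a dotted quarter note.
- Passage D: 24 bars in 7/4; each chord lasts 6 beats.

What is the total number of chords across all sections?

A has 70 beats and chords last 5 each, so 14 chords.
B has 76 beats and chords last 4 each, so 19 chords.
C has 42 beats and chords last 1.5 each, so 28 chords.
D has 168 beats and chords last 6 each, so 28 chords.
Total: 14 + 19 + 28 + 28 = 89.

89 chords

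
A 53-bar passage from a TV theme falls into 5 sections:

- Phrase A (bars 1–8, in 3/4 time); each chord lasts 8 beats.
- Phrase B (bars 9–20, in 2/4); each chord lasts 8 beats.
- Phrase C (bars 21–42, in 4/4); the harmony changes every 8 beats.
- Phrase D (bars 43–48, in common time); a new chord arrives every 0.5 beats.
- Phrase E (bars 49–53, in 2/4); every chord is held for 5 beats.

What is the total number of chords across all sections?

A has 24 beats and chords last 8 each, so 3 chords.
B has 24 beats and chords last 8 each, so 3 chords.
C has 88 beats and chords last 8 each, so 11 chords.
D has 24 beats and chords last 0.5 each, so 48 chords.
E has 10 beats and chords last 5 each, so 2 chords.
Total: 3 + 3 + 11 + 48 + 2 = 67.

67 chords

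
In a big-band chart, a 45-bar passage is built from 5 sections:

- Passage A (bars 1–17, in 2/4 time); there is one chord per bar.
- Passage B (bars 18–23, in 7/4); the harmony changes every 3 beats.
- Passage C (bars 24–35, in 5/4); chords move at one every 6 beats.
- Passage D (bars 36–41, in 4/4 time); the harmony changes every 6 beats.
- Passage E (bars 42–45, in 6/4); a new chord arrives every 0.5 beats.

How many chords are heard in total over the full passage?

A: 17 bars × 2 beats = 34 beats; 2 beats/chord → 17 chords.
B: 6 bars × 7 beats = 42 beats; 3 beats/chord → 14 chords.
C: 12 bars × 5 beats = 60 beats; 6 beats/chord → 10 chords.
D: 6 bars × 4 beats = 24 beats; 6 beats/chord → 4 chords.
E: 4 bars × 6 beats = 24 beats; 0.5 beats/chord → 48 chords.
Total: 17 + 14 + 10 + 4 + 48 = 93.

93 chords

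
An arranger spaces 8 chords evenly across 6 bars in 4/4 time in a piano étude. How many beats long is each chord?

3 beats

6 bars × 4 beats/bar = 24 beats total.
24 beats ÷ 8 chords = 3 beats per chord.
(That is a dotted half note.)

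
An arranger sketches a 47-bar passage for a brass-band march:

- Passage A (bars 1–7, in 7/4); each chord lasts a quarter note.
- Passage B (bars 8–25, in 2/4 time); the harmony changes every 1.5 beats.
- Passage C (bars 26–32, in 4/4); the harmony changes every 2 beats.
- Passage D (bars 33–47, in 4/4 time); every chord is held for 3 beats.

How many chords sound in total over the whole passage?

A has 49 beats and chords last 1 each, so 49 chords.
B has 36 beats and chords last 1.5 each, so 24 chords.
C has 28 beats and chords last 2 each, so 14 chords.
D has 60 beats and chords last 3 each, so 20 chords.
Total: 49 + 24 + 14 + 20 = 107.

107 chords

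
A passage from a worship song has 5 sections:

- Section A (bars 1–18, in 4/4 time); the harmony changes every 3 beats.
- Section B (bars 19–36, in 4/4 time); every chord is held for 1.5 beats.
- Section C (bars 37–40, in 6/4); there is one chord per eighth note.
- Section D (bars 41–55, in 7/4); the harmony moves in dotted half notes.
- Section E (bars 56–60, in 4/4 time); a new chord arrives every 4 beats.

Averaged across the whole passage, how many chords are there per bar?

A: 18 × 4 = 72 beats ÷ 3 = 24 chords.
B: 18 × 4 = 72 beats ÷ 1.5 = 48 chords.
C: 4 × 6 = 24 beats ÷ 0.5 = 48 chords.
D: 15 × 7 = 105 beats ÷ 3 = 35 chords.
E: 5 × 4 = 20 beats ÷ 4 = 5 chords.
Overall: 160 chords over 60 bars → 160/60 = 8/3 chords per bar.

8/3 chords per bar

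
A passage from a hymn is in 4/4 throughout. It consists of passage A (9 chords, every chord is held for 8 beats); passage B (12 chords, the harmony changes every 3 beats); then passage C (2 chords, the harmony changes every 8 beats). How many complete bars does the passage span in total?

A: 9 × 8 = 72 beats = 18 bars.
B: 12 × 3 = 36 beats = 9 bars.
C: 2 × 8 = 16 beats = 4 bars.
Total: 18 + 9 + 4 = 31 bars.

31 bars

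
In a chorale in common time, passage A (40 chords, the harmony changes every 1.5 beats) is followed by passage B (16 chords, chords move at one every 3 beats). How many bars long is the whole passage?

A: 40 × 1.5 = 60 beats = 15 bars.
B: 16 × 3 = 48 beats = 12 bars.
Total: 15 + 12 = 27 bars.

27 bars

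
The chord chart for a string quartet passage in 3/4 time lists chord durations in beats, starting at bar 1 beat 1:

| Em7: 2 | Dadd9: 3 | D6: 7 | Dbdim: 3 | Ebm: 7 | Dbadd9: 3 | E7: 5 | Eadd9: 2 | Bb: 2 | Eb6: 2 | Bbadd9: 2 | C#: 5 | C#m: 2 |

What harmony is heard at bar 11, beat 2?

Eadd9

Beat 2 of bar 11 is beat (11−1)×3 + 2 = 32 overall.
Running totals: Em7 ends at 2, Dadd9 ends at 5, D6 ends at 12, Dbdim ends at 15, Ebm ends at 22, Dbadd9 ends at 25, E7 ends at 30, Eadd9 ends at 32.
Beat 32 falls within Eadd9.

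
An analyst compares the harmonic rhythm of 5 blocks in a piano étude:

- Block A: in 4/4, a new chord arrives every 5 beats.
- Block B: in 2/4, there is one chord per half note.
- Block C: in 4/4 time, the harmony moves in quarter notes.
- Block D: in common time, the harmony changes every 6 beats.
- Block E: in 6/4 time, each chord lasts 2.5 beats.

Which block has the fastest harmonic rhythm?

Block C

A: 4/5 = 0.8 chords/bar.
B: 2/2 = 1 chord/bar.
C: 4/1 = 4 chords/bar.
D: 4/6 = 2/3 chords/bar.
E: 6/2.5 = 2.4 chords/bar.
Fastest is C at 4 chords/bar.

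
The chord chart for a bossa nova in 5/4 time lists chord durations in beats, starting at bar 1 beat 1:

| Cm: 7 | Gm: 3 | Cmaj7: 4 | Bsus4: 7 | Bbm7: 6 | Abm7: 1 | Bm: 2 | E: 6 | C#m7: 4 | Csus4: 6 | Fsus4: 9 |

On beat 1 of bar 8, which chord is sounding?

E

Beat 1 of bar 8 is beat (8−1)×5 + 1 = 36 overall.
Running totals: Cm ends at 7, Gm ends at 10, Cmaj7 ends at 14, Bsus4 ends at 21, Bbm7 ends at 27, Abm7 ends at 28, Bm ends at 30, E ends at 36.
Beat 36 falls within E.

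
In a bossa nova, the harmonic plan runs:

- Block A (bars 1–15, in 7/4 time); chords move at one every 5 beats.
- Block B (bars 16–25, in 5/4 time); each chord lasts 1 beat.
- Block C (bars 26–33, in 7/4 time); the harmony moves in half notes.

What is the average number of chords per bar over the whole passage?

3 chords per bar

A: 15 × 7 = 105 beats ÷ 5 = 21 chords.
B: 10 × 5 = 50 beats ÷ 1 = 50 chords.
C: 8 × 7 = 56 beats ÷ 2 = 28 chords.
Overall: 99 chords over 33 bars → 99/33 = 3 chords per bar.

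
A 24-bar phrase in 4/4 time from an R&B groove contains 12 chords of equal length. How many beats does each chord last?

8 beats

24 bars × 4 beats/bar = 96 beats total.
96 beats ÷ 12 chords = 8 beats per chord.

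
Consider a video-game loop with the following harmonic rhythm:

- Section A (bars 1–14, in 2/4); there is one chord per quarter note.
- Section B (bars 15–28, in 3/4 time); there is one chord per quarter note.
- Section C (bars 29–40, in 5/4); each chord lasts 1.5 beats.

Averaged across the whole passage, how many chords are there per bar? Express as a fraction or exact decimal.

2.75 chords per bar

A: 14 bars of 2 beats is 28 beats; at 1 beat each that's 28 chords.
B: 14 bars of 3 beats is 42 beats; at 1 beat each that's 42 chords.
C: 12 bars of 5 beats is 60 beats; at 1.5 beats each that's 40 chords.
Overall: 110 chords over 40 bars → 110/40 = 2.75 chords per bar.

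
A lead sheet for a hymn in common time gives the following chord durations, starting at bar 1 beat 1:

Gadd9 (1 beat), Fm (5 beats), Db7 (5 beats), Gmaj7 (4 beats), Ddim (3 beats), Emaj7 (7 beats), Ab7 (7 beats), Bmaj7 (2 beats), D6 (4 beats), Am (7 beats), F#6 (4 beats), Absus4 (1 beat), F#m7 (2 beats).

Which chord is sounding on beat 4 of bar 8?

Ab7

Beat 4 of bar 8 is beat (8−1)×4 + 4 = 32 overall.
Running totals: Gadd9 ends at 1, Fm ends at 6, Db7 ends at 11, Gmaj7 ends at 15, Ddim ends at 18, Emaj7 ends at 25, Ab7 ends at 32.
Beat 32 falls within Ab7.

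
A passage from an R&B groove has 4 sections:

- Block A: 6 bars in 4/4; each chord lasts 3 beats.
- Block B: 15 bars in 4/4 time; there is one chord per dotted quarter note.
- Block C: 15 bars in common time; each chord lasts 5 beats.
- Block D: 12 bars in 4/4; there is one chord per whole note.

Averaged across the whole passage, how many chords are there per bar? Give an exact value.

1.5 chords per bar

A: 6 bars of 4 beats is 24 beats; at 3 beats each that's 8 chords.
B: 15 bars of 4 beats is 60 beats; at 1.5 beats each that's 40 chords.
C: 15 bars of 4 beats is 60 beats; at 5 beats each that's 12 chords.
D: 12 bars of 4 beats is 48 beats; at 4 beats each that's 12 chords.
Overall: 72 chords over 48 bars → 72/48 = 1.5 chords per bar.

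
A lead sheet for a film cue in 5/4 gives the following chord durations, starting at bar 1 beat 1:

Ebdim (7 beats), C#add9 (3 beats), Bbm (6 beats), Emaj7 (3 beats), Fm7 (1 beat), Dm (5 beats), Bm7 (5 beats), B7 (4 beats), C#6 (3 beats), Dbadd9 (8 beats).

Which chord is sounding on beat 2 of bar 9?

Dbadd9

Beat 2 of bar 9 is beat (9−1)×5 + 2 = 42 overall.
Running totals: Ebdim ends at 7, C#add9 ends at 10, Bbm ends at 16, Emaj7 ends at 19, Fm7 ends at 20, Dm ends at 25, Bm7 ends at 30, B7 ends at 34, C#6 ends at 37, Dbadd9 ends at 45.
Beat 42 falls within Dbadd9.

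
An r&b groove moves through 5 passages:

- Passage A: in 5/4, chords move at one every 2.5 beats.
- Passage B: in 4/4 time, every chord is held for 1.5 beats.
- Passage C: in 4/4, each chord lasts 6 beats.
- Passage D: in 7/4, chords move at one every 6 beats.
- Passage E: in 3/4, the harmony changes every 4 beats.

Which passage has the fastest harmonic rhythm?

A: each chord is 2.5 beats in 5/4, so 2 per bar.
B: each chord is 1.5 beats in 4/4, so 8/3 per bar.
C: each chord is 6 beats in 4/4, so 2/3 per bar.
D: each chord is 6 beats in 7/4, so 7/6 per bar.
E: each chord is 4 beats in 3/4, so 0.75 per bar.
Fastest is B at 8/3 chords/bar.

Passage B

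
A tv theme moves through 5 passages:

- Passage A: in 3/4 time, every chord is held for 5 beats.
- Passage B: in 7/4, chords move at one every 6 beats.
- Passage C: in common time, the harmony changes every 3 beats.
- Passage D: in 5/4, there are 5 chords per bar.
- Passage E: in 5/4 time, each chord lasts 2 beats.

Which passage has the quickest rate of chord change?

Passage D

A: each chord is 5 beats in 3/4, so 0.6 per bar.
B: each chord is 6 beats in 7/4, so 7/6 per bar.
C: each chord is 3 beats in 4/4, so 4/3 per bar.
D: each chord is 1 beat in 5/4, so 5 per bar.
E: each chord is 2 beats in 5/4, so 2.5 per bar.
Fastest is D at 5 chords/bar.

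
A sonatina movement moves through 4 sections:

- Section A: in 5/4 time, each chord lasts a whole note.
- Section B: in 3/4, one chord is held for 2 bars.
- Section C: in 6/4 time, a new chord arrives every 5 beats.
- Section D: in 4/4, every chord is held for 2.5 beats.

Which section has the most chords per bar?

A: each chord is 4 beats in 5/4, so 1.25 per bar.
B: each chord is 6 beats in 3/4, so 0.5 per bar.
C: each chord is 5 beats in 6/4, so 1.2 per bar.
D: each chord is 2.5 beats in 4/4, so 1.6 per bar.
Fastest is D at 1.6 chords/bar.

Section D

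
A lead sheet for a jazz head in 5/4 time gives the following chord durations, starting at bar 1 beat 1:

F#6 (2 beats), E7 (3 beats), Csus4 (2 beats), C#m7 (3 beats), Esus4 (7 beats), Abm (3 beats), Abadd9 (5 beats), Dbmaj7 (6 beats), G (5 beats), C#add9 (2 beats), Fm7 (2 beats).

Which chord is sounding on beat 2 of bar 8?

C#add9

Beat 2 of bar 8 is beat (8−1)×5 + 2 = 37 overall.
Running totals: F#6 ends at 2, E7 ends at 5, Csus4 ends at 7, C#m7 ends at 10, Esus4 ends at 17, Abm ends at 20, Abadd9 ends at 25, Dbmaj7 ends at 31, G ends at 36, C#add9 ends at 38.
Beat 37 falls within C#add9.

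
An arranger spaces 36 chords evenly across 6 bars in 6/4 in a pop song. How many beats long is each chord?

1 beat

6 bars × 6 beats/bar = 36 beats total.
36 beats ÷ 36 chords = 1 beats per chord.
(That is a quarter note.)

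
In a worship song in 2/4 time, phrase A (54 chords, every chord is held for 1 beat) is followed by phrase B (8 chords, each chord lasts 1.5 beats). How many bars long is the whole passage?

A: 54 × 1 = 54 beats = 27 bars.
B: 8 × 1.5 = 12 beats = 6 bars.
Total: 27 + 6 = 33 bars.

33 bars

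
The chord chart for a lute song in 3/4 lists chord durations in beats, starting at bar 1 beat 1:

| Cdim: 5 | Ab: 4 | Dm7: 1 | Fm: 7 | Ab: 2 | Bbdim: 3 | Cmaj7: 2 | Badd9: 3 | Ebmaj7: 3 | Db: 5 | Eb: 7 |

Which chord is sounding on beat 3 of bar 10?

Beat 3 of bar 10 is beat (10−1)×3 + 3 = 30 overall.
Running totals: Cdim ends at 5, Ab ends at 9, Dm7 ends at 10, Fm ends at 17, Ab ends at 19, Bbdim ends at 22, Cmaj7 ends at 24, Badd9 ends at 27, Ebmaj7 ends at 30.
Beat 30 falls within Ebmaj7.

Ebmaj7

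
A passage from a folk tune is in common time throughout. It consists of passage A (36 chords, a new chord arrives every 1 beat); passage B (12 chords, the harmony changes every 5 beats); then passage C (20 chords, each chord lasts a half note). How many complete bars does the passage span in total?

34 bars

A: 36 × 1 = 36 beats = 9 bars.
B: 12 × 5 = 60 beats = 15 bars.
C: 20 × 2 = 40 beats = 10 bars.
Total: 9 + 15 + 10 = 34 bars.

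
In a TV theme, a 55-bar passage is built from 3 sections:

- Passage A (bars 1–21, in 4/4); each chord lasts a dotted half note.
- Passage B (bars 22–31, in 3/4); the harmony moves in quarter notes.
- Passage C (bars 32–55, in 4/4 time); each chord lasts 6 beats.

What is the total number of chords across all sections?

74 chords

A: 21·4 = 84 beats, 84/3 = 28 chords.
B: 10·3 = 30 beats, 30/1 = 30 chords.
C: 24·4 = 96 beats, 96/6 = 16 chords.
Total: 28 + 30 + 16 = 74.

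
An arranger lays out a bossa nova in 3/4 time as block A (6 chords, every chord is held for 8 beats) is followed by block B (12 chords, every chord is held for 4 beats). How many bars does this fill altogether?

32 bars

A: 6 × 8 = 48 beats = 16 bars.
B: 12 × 4 = 48 beats = 16 bars.
Total: 16 + 16 = 32 bars.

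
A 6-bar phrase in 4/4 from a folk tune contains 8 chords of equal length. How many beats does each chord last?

3 beats

6 bars × 4 beats/bar = 24 beats total.
24 beats ÷ 8 chords = 3 beats per chord.
(That is a dotted half note.)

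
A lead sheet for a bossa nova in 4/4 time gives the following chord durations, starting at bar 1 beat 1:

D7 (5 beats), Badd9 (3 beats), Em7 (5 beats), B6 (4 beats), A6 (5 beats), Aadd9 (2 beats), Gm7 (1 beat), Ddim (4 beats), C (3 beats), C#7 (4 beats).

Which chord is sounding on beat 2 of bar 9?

Beat 2 of bar 9 is beat (9−1)×4 + 2 = 34 overall.
Running totals: D7 ends at 5, Badd9 ends at 8, Em7 ends at 13, B6 ends at 17, A6 ends at 22, Aadd9 ends at 24, Gm7 ends at 25, Ddim ends at 29, C ends at 32, C#7 ends at 36.
Beat 34 falls within C#7.

C#7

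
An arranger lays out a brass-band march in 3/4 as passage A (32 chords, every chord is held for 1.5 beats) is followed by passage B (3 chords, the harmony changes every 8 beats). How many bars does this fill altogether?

24 bars

A: 32 × 1.5 = 48 beats = 16 bars.
B: 3 × 8 = 24 beats = 8 bars.
Total: 16 + 8 = 24 bars.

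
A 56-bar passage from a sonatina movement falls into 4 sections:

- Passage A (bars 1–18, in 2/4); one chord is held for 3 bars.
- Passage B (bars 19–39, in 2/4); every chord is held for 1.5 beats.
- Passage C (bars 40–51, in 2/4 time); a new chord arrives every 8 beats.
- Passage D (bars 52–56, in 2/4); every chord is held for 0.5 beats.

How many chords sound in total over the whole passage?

A has 36 beats and chords last 6 each, so 6 chords.
B has 42 beats and chords last 1.5 each, so 28 chords.
C has 24 beats and chords last 8 each, so 3 chords.
D has 10 beats and chords last 0.5 each, so 20 chords.
Total: 6 + 28 + 3 + 20 = 57.

57 chords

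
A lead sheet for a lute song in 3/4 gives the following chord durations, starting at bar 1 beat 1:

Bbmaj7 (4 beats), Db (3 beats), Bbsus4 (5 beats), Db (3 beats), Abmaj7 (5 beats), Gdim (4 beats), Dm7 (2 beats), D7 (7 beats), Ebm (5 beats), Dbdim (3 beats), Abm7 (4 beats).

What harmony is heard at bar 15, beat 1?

Abm7

Beat 1 of bar 15 is beat (15−1)×3 + 1 = 43 overall.
Running totals: Bbmaj7 ends at 4, Db ends at 7, Bbsus4 ends at 12, Db ends at 15, Abmaj7 ends at 20, Gdim ends at 24, Dm7 ends at 26, D7 ends at 33, Ebm ends at 38, Dbdim ends at 41, Abm7 ends at 45.
Beat 43 falls within Abm7.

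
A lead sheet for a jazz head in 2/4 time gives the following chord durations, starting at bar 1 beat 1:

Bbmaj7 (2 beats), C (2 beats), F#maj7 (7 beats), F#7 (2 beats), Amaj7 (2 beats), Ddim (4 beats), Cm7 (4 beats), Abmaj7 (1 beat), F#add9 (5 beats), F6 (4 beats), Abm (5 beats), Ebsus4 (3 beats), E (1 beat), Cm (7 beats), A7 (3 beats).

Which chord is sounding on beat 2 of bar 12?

Abmaj7

Beat 2 of bar 12 is beat (12−1)×2 + 2 = 24 overall.
Running totals: Bbmaj7 ends at 2, C ends at 4, F#maj7 ends at 11, F#7 ends at 13, Amaj7 ends at 15, Ddim ends at 19, Cm7 ends at 23, Abmaj7 ends at 24.
Beat 24 falls within Abmaj7.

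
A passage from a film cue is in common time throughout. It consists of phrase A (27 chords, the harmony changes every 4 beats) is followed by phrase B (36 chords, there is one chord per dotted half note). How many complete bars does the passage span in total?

54 bars

A: 27 × 4 = 108 beats = 27 bars.
B: 36 × 3 = 108 beats = 27 bars.
Total: 27 + 27 = 54 bars.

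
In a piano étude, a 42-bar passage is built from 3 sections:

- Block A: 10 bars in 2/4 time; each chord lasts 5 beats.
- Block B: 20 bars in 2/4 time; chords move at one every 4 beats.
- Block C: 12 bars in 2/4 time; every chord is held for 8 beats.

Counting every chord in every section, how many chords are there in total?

A: 10·2 = 20 beats, 20/5 = 4 chords.
B: 20·2 = 40 beats, 40/4 = 10 chords.
C: 12·2 = 24 beats, 24/8 = 3 chords.
Total: 4 + 10 + 3 = 17.

17 chords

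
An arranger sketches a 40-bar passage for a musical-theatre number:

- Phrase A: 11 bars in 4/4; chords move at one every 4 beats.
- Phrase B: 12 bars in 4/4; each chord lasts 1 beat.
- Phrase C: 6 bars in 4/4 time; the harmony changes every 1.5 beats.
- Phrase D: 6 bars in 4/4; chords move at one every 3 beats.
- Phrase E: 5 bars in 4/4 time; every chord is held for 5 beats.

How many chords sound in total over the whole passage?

87 chords

A has 44 beats and chords last 4 each, so 11 chords.
B has 48 beats and chords last 1 each, so 48 chords.
C has 24 beats and chords last 1.5 each, so 16 chords.
D has 24 beats and chords last 3 each, so 8 chords.
E has 20 beats and chords last 5 each, so 4 chords.
Total: 11 + 48 + 16 + 8 + 4 = 87.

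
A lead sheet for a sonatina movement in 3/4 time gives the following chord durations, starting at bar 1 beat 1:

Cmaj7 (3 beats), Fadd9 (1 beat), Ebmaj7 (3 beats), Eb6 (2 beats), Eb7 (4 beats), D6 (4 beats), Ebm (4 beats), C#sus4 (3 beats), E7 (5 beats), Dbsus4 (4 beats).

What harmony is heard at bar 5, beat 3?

Beat 3 of bar 5 is beat (5−1)×3 + 3 = 15 overall.
Running totals: Cmaj7 ends at 3, Fadd9 ends at 4, Ebmaj7 ends at 7, Eb6 ends at 9, Eb7 ends at 13, D6 ends at 17.
Beat 15 falls within D6.

D6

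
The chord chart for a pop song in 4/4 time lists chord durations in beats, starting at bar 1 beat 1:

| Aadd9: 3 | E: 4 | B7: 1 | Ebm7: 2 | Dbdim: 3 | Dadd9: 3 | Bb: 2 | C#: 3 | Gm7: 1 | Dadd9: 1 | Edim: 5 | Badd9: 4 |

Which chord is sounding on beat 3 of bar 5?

C#

Beat 3 of bar 5 is beat (5−1)×4 + 3 = 19 overall.
Running totals: Aadd9 ends at 3, E ends at 7, B7 ends at 8, Ebm7 ends at 10, Dbdim ends at 13, Dadd9 ends at 16, Bb ends at 18, C# ends at 21.
Beat 19 falls within C#.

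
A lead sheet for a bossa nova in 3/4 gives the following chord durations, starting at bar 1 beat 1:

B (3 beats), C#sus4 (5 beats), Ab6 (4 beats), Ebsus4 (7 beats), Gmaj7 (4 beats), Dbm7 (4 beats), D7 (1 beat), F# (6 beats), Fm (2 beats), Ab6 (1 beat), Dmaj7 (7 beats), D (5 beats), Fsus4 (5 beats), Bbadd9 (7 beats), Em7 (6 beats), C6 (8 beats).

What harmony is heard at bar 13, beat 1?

Ab6

Beat 1 of bar 13 is beat (13−1)×3 + 1 = 37 overall.
Running totals: B ends at 3, C#sus4 ends at 8, Ab6 ends at 12, Ebsus4 ends at 19, Gmaj7 ends at 23, Dbm7 ends at 27, D7 ends at 28, F# ends at 34, Fm ends at 36, Ab6 ends at 37.
Beat 37 falls within Ab6.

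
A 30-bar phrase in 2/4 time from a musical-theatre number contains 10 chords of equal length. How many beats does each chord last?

6 beats

30 bars × 2 beats/bar = 60 beats total.
60 beats ÷ 10 chords = 6 beats per chord.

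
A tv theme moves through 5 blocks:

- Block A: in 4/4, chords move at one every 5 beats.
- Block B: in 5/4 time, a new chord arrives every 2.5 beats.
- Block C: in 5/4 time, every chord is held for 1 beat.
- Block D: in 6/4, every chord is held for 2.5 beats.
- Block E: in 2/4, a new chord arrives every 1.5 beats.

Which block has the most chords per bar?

Block C

A: 4 beats/bar ÷ 5 beats/chord = 0.8 chords/bar.
B: 5 beats/bar ÷ 2.5 beats/chord = 2 chords/bar.
C: 5 beats/bar ÷ 1 beat/chord = 5 chords/bar.
D: 6 beats/bar ÷ 2.5 beats/chord = 2.4 chords/bar.
E: 2 beats/bar ÷ 1.5 beats/chord = 4/3 chords/bar.
Fastest is C at 5 chords/bar.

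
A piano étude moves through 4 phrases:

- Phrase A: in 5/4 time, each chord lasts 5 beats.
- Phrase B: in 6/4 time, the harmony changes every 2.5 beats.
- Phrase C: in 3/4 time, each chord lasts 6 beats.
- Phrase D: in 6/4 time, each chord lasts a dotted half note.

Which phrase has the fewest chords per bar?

Phrase C

A: each chord is 5 beats in 5/4, so 1 per bar.
B: each chord is 2.5 beats in 6/4, so 2.4 per bar.
C: each chord is 6 beats in 3/4, so 0.5 per bar.
D: each chord is 3 beats in 6/4, so 2 per bar.
Slowest is C at 0.5 chords/bar.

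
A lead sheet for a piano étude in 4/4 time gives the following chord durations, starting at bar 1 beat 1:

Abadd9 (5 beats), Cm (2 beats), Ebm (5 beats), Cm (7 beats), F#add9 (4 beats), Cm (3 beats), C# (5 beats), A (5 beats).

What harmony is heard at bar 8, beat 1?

C#

Beat 1 of bar 8 is beat (8−1)×4 + 1 = 29 overall.
Running totals: Abadd9 ends at 5, Cm ends at 7, Ebm ends at 12, Cm ends at 19, F#add9 ends at 23, Cm ends at 26, C# ends at 31.
Beat 29 falls within C#.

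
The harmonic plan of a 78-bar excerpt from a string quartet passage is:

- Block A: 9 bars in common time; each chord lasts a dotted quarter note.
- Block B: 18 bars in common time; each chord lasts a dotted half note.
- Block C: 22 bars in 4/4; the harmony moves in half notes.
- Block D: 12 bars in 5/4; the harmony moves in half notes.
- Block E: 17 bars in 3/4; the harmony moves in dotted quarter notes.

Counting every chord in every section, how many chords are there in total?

156 chords

A: 9·4 = 36 beats, 36/1.5 = 24 chords.
B: 18·4 = 72 beats, 72/3 = 24 chords.
C: 22·4 = 88 beats, 88/2 = 44 chords.
D: 12·5 = 60 beats, 60/2 = 30 chords.
E: 17·3 = 51 beats, 51/1.5 = 34 chords.
Total: 24 + 24 + 44 + 30 + 34 = 156.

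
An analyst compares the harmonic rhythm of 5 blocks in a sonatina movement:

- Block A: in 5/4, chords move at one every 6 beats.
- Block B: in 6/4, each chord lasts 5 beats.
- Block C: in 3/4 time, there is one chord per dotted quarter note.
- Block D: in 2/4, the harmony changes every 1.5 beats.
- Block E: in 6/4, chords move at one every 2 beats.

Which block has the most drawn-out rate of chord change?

A: 5 beats/bar ÷ 6 beats/chord = 5/6 chords/bar.
B: 6 beats/bar ÷ 5 beats/chord = 1.2 chords/bar.
C: 3 beats/bar ÷ 1.5 beats/chord = 2 chords/bar.
D: 2 beats/bar ÷ 1.5 beats/chord = 4/3 chords/bar.
E: 6 beats/bar ÷ 2 beats/chord = 3 chords/bar.
Slowest is A at 5/6 chords/bar.

Block A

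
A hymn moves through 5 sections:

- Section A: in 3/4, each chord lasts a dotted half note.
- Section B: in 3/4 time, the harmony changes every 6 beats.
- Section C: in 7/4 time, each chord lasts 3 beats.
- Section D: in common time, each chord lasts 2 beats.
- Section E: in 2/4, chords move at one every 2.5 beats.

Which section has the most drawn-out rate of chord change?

A: 3/3 = 1 chord/bar.
B: 3/6 = 0.5 chords/bar.
C: 7/3 = 7/3 chords/bar.
D: 4/2 = 2 chords/bar.
E: 2/2.5 = 0.8 chords/bar.
Slowest is B at 0.5 chords/bar.

Section B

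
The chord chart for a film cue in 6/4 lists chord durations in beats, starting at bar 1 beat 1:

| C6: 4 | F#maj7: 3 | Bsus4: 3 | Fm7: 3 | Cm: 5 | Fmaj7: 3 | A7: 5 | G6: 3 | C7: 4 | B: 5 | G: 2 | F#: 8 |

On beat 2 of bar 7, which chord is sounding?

Beat 2 of bar 7 is beat (7−1)×6 + 2 = 38 overall.
Running totals: C6 ends at 4, F#maj7 ends at 7, Bsus4 ends at 10, Fm7 ends at 13, Cm ends at 18, Fmaj7 ends at 21, A7 ends at 26, G6 ends at 29, C7 ends at 33, B ends at 38.
Beat 38 falls within B.

B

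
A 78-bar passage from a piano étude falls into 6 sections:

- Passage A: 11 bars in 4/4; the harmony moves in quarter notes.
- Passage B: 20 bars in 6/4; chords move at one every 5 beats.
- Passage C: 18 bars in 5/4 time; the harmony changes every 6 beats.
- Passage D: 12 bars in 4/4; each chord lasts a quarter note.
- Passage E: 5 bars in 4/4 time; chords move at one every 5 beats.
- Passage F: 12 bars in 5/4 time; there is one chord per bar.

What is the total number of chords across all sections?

147 chords

A: 11·4 = 44 beats, 44/1 = 44 chords.
B: 20·6 = 120 beats, 120/5 = 24 chords.
C: 18·5 = 90 beats, 90/6 = 15 chords.
D: 12·4 = 48 beats, 48/1 = 48 chords.
E: 5·4 = 20 beats, 20/5 = 4 chords.
F: 12·5 = 60 beats, 60/5 = 12 chords.
Total: 44 + 24 + 15 + 48 + 4 + 12 = 147.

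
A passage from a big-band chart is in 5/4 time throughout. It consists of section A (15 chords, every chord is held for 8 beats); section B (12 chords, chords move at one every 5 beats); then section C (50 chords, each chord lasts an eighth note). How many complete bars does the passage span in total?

A: 15 × 8 = 120 beats = 24 bars.
B: 12 × 5 = 60 beats = 12 bars.
C: 50 × 0.5 = 25 beats = 5 bars.
Total: 24 + 12 + 5 = 41 bars.

41 bars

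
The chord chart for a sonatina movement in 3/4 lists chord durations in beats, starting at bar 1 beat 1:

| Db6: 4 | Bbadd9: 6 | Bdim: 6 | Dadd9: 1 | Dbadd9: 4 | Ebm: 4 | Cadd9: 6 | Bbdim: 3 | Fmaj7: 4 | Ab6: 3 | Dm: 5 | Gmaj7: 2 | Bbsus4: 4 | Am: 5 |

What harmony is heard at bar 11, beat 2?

Beat 2 of bar 11 is beat (11−1)×3 + 2 = 32 overall.
Running totals: Db6 ends at 4, Bbadd9 ends at 10, Bdim ends at 16, Dadd9 ends at 17, Dbadd9 ends at 21, Ebm ends at 25, Cadd9 ends at 31, Bbdim ends at 34.
Beat 32 falls within Bbdim.

Bbdim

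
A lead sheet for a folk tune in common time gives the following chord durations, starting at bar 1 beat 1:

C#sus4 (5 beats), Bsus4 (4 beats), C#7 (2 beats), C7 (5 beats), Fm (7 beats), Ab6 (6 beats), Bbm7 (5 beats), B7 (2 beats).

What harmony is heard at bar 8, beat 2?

Beat 2 of bar 8 is beat (8−1)×4 + 2 = 30 overall.
Running totals: C#sus4 ends at 5, Bsus4 ends at 9, C#7 ends at 11, C7 ends at 16, Fm ends at 23, Ab6 ends at 29, Bbm7 ends at 34.
Beat 30 falls within Bbm7.

Bbm7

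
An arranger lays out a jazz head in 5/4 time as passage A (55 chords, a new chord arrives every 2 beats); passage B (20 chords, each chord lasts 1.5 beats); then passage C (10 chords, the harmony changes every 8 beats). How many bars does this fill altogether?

44 bars

A: 55 × 2 = 110 beats = 22 bars.
B: 20 × 1.5 = 30 beats = 6 bars.
C: 10 × 8 = 80 beats = 16 bars.
Total: 22 + 6 + 16 = 44 bars.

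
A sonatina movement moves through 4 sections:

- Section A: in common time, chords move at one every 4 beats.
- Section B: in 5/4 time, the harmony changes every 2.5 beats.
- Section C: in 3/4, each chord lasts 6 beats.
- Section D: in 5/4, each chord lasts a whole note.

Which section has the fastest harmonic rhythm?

Section B

A: each chord is 4 beats in 4/4, so 1 per bar.
B: each chord is 2.5 beats in 5/4, so 2 per bar.
C: each chord is 6 beats in 3/4, so 0.5 per bar.
D: each chord is 4 beats in 5/4, so 1.25 per bar.
Fastest is B at 2 chords/bar.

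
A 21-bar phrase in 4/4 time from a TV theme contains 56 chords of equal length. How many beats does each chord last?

1.5 beats

21 bars × 4 beats/bar = 84 beats total.
84 beats ÷ 56 chords = 1.5 beats per chord.
(That is a dotted quarter note.)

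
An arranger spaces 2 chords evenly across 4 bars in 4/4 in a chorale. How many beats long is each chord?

8 beats

4 bars × 4 beats/bar = 16 beats total.
16 beats ÷ 2 chords = 8 beats per chord.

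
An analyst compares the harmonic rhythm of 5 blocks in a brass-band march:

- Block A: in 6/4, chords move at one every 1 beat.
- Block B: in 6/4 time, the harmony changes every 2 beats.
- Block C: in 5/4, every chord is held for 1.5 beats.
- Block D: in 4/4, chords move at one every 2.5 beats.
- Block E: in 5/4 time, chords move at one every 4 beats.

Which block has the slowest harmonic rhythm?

A: 6/1 = 6 chords/bar.
B: 6/2 = 3 chords/bar.
C: 5/1.5 = 10/3 chords/bar.
D: 4/2.5 = 1.6 chords/bar.
E: 5/4 = 1.25 chords/bar.
Slowest is E at 1.25 chords/bar.

Block E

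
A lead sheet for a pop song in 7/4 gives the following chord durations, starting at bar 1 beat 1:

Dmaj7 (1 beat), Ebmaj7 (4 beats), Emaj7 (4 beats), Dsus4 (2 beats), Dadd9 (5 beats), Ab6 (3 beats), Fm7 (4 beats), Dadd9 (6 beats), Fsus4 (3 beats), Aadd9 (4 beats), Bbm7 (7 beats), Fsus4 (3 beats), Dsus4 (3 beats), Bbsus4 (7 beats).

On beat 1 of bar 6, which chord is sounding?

Beat 1 of bar 6 is beat (6−1)×7 + 1 = 36 overall.
Running totals: Dmaj7 ends at 1, Ebmaj7 ends at 5, Emaj7 ends at 9, Dsus4 ends at 11, Dadd9 ends at 16, Ab6 ends at 19, Fm7 ends at 23, Dadd9 ends at 29, Fsus4 ends at 32, Aadd9 ends at 36.
Beat 36 falls within Aadd9.

Aadd9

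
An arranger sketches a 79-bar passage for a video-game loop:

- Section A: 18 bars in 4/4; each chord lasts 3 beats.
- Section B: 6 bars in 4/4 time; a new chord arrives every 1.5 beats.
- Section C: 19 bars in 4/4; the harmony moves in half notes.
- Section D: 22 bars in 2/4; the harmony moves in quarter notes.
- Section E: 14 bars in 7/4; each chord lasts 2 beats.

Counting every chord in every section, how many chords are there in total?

171 chords

A: 18·4 = 72 beats, 72/3 = 24 chords.
B: 6·4 = 24 beats, 24/1.5 = 16 chords.
C: 19·4 = 76 beats, 76/2 = 38 chords.
D: 22·2 = 44 beats, 44/1 = 44 chords.
E: 14·7 = 98 beats, 98/2 = 49 chords.
Total: 24 + 16 + 38 + 44 + 49 = 171.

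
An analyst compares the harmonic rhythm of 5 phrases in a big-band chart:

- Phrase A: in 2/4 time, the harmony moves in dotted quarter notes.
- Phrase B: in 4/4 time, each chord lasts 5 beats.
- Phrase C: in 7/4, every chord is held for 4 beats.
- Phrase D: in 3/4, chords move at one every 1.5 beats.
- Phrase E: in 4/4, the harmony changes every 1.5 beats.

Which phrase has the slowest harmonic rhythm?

Phrase B

A: 2 beats/bar ÷ 1.5 beats/chord = 4/3 chords/bar.
B: 4 beats/bar ÷ 5 beats/chord = 0.8 chords/bar.
C: 7 beats/bar ÷ 4 beats/chord = 1.75 chords/bar.
D: 3 beats/bar ÷ 1.5 beats/chord = 2 chords/bar.
E: 4 beats/bar ÷ 1.5 beats/chord = 8/3 chords/bar.
Slowest is B at 0.8 chords/bar.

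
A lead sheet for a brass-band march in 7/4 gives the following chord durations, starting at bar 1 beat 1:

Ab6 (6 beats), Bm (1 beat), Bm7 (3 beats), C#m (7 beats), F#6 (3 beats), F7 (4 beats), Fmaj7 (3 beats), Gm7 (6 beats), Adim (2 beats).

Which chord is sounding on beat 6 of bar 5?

Beat 6 of bar 5 is beat (5−1)×7 + 6 = 34 overall.
Running totals: Ab6 ends at 6, Bm ends at 7, Bm7 ends at 10, C#m ends at 17, F#6 ends at 20, F7 ends at 24, Fmaj7 ends at 27, Gm7 ends at 33, Adim ends at 35.
Beat 34 falls within Adim.

Adim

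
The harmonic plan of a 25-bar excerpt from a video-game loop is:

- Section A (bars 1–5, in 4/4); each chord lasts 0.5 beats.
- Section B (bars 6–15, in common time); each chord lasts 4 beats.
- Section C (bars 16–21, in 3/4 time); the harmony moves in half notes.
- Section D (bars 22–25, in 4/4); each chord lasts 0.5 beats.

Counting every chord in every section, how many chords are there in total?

A has 20 beats and chords last 0.5 each, so 40 chords.
B has 40 beats and chords last 4 each, so 10 chords.
C has 18 beats and chords last 2 each, so 9 chords.
D has 16 beats and chords last 0.5 each, so 32 chords.
Total: 40 + 10 + 9 + 32 = 91.

91 chords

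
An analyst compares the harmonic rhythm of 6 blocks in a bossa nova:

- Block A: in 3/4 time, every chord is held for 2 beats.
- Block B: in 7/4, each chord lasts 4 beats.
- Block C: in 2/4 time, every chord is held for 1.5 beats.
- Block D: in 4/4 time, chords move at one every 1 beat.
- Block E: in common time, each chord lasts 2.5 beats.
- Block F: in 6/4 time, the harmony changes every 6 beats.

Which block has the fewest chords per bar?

A: 3/2 = 1.5 chords/bar.
B: 7/4 = 1.75 chords/bar.
C: 2/1.5 = 4/3 chords/bar.
D: 4/1 = 4 chords/bar.
E: 4/2.5 = 1.6 chords/bar.
F: 6/6 = 1 chord/bar.
Slowest is F at 1 chords/bar.

Block F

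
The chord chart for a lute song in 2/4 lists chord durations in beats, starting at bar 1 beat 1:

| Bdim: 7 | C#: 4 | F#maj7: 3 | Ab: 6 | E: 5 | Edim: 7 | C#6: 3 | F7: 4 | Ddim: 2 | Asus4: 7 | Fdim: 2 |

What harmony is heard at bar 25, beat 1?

Beat 1 of bar 25 is beat (25−1)×2 + 1 = 49 overall.
Running totals: Bdim ends at 7, C# ends at 11, F#maj7 ends at 14, Ab ends at 20, E ends at 25, Edim ends at 32, C#6 ends at 35, F7 ends at 39, Ddim ends at 41, Asus4 ends at 48, Fdim ends at 50.
Beat 49 falls within Fdim.

Fdim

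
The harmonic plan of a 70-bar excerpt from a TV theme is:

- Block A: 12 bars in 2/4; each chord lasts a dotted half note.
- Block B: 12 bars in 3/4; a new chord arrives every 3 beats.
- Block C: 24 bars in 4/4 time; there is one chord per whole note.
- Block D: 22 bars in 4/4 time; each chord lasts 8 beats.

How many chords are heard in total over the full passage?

55 chords

A: 12 bars × 2 beats = 24 beats; 3 beats/chord → 8 chords.
B: 12 bars × 3 beats = 36 beats; 3 beats/chord → 12 chords.
C: 24 bars × 4 beats = 96 beats; 4 beats/chord → 24 chords.
D: 22 bars × 4 beats = 88 beats; 8 beats/chord → 11 chords.
Total: 8 + 12 + 24 + 11 = 55.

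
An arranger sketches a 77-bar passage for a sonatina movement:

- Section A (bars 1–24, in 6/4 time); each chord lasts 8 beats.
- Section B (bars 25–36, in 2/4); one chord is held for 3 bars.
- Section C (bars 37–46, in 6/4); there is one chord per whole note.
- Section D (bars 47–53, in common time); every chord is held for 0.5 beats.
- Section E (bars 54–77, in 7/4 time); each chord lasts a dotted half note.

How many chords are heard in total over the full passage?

A: 24 bars × 6 beats = 144 beats; 8 beats/chord → 18 chords.
B: 12 bars × 2 beats = 24 beats; 6 beats/chord → 4 chords.
C: 10 bars × 6 beats = 60 beats; 4 beats/chord → 15 chords.
D: 7 bars × 4 beats = 28 beats; 0.5 beats/chord → 56 chords.
E: 24 bars × 7 beats = 168 beats; 3 beats/chord → 56 chords.
Total: 18 + 4 + 15 + 56 + 56 = 149.

149 chords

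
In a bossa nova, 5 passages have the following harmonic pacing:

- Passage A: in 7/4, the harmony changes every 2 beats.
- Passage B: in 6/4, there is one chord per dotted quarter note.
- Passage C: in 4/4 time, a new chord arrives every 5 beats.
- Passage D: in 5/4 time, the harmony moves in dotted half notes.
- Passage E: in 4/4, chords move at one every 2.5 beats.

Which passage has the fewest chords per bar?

Passage C

A: 7/2 = 3.5 chords/bar.
B: 6/1.5 = 4 chords/bar.
C: 4/5 = 0.8 chords/bar.
D: 5/3 = 5/3 chords/bar.
E: 4/2.5 = 1.6 chords/bar.
Slowest is C at 0.8 chords/bar.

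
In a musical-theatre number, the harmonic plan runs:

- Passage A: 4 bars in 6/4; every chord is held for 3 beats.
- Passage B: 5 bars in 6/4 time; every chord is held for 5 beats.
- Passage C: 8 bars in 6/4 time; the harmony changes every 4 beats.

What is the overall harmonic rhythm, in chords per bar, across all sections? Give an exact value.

26/17 chords per bar

A: 4 bars of 6 beats is 24 beats; at 3 beats each that's 8 chords.
B: 5 bars of 6 beats is 30 beats; at 5 beats each that's 6 chords.
C: 8 bars of 6 beats is 48 beats; at 4 beats each that's 12 chords.
Overall: 26 chords over 17 bars → 26/17 = 26/17 chords per bar.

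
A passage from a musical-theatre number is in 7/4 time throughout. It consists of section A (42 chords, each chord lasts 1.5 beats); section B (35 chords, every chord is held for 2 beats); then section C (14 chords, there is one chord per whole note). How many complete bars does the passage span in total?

A: 42 × 1.5 = 63 beats = 9 bars.
B: 35 × 2 = 70 beats = 10 bars.
C: 14 × 4 = 56 beats = 8 bars.
Total: 9 + 10 + 8 = 27 bars.

27 bars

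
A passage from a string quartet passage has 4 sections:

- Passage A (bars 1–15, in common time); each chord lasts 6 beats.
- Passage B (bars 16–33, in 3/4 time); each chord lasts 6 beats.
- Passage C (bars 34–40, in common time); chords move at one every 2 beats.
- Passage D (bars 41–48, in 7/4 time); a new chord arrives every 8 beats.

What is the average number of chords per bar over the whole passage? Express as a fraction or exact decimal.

5/6 chords per bar

A: 15 bars of 4 beats is 60 beats; at 6 beats each that's 10 chords.
B: 18 bars of 3 beats is 54 beats; at 6 beats each that's 9 chords.
C: 7 bars of 4 beats is 28 beats; at 2 beats each that's 14 chords.
D: 8 bars of 7 beats is 56 beats; at 8 beats each that's 7 chords.
Overall: 40 chords over 48 bars → 40/48 = 5/6 chords per bar.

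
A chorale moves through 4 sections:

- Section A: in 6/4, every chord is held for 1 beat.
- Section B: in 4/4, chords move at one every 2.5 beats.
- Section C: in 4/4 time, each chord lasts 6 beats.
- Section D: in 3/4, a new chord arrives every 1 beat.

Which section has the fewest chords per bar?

A: 6/1 = 6 chords/bar.
B: 4/2.5 = 1.6 chords/bar.
C: 4/6 = 2/3 chords/bar.
D: 3/1 = 3 chords/bar.
Slowest is C at 2/3 chords/bar.

Section C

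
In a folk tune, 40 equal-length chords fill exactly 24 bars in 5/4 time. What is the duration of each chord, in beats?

24 bars × 5 beats/bar = 120 beats total.
120 beats ÷ 40 chords = 3 beats per chord.
(That is a dotted half note.)

3 beats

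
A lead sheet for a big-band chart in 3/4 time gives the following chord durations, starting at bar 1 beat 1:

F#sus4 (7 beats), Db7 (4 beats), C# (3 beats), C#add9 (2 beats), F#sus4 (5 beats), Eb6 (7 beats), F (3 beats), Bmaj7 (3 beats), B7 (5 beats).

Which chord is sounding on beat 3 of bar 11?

Beat 3 of bar 11 is beat (11−1)×3 + 3 = 33 overall.
Running totals: F#sus4 ends at 7, Db7 ends at 11, C# ends at 14, C#add9 ends at 16, F#sus4 ends at 21, Eb6 ends at 28, F ends at 31, Bmaj7 ends at 34.
Beat 33 falls within Bmaj7.

Bmaj7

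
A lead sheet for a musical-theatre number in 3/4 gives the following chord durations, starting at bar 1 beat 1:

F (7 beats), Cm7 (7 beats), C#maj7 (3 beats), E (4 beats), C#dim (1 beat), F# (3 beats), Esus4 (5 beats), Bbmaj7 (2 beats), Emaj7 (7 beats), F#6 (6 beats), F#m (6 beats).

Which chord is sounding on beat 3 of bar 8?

F#

Beat 3 of bar 8 is beat (8−1)×3 + 3 = 24 overall.
Running totals: F ends at 7, Cm7 ends at 14, C#maj7 ends at 17, E ends at 21, C#dim ends at 22, F# ends at 25.
Beat 24 falls within F#.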